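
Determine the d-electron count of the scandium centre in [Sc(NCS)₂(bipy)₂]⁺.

d⁰

Each isothiocyanate is −1; 2,2′-bipyridine is neutral; balancing the +1 overall charge requires Sc(III).
Group 3 minus oxidation state 3 gives a d⁰ configuration.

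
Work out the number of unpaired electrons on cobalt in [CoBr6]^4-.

Summing ligand charges against the −4 overall charge gives an oxidation state of +2 for cobalt.
Group 9 minus oxidation state 2 gives a d⁷ configuration.
The spin state decides the count: Bromide is a weak-field ligand for a first-row metal, so the complex is high-spin.
An octahedral high-spin d⁷ ion is t₂g⁵e_g², giving 3 unpaired electrons.

3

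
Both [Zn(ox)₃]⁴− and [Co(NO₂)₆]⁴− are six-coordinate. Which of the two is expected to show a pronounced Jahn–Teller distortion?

[Zn(ox)₃]⁴−: Summing ligand charges against the −4 overall charge gives an oxidation state of +2 for zinc. Zinc is a group-12 element; Zn(II) is therefore d¹⁰. The d¹⁰ configuration leaves the e_g set evenly filled (or empty) — no strong Jahn–Teller driving force.
[Co(NO₂)₆]⁴−: Summing ligand charges against the −4 overall charge gives an oxidation state of +2 for cobalt. Co sits in group 9, so the d-electron count is 9 − 2 = 7. Nitro (N-bound nitrite) is a strong-field ligand (high in the spectrochemical series) for a first-row metal, so the complex is low-spin. The t₂g⁶e_g¹ (low-spin) configuration has an unevenly filled e_g set; the Jahn–Teller theorem predicts a tetragonal distortion (typically axial elongation) to lift the degeneracy.

[Co(NO₂)₆]⁴−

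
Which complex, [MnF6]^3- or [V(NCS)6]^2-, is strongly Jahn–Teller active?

[MnF6]^3-: Ligand charges: each fluoride is −1. With an overall charge of −3 the manganese centre must be in the +3 oxidation state. Mn sits in group 7, so the d-electron count is 7 − 3 = 4. Fluoride is a weak-field ligand for a first-row metal, so the complex is high-spin. The t₂g³e_g¹ (high-spin) configuration has an unevenly filled e_g set; the Jahn–Teller theorem predicts a tetragonal distortion (typically axial elongation) to lift the degeneracy.
[V(NCS)6]^2-: Summing ligand charges against the −2 overall charge gives an oxidation state of +4 for vanadium. Group 5 minus oxidation state 4 gives a d¹ configuration. The d¹ configuration leaves the e_g set evenly filled (or empty) — no strong Jahn–Teller driving force.

[MnF6]^3-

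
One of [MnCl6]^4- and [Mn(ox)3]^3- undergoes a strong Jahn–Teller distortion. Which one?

[Mn(ox)3]^3-

[MnCl6]^4-: Summing ligand charges against the −4 overall charge gives an oxidation state of +2 for manganese. Mn sits in group 7, so the d-electron count is 7 − 2 = 5. Chloride is a weak-field ligand for a first-row metal, so the complex is high-spin. The d⁵ configuration leaves the e_g set evenly filled (or empty) — no strong Jahn–Teller driving force.
[Mn(ox)3]^3-: Summing ligand charges against the −3 overall charge gives an oxidation state of +3 for manganese. Manganese is a group-7 element; Mn(III) is therefore d⁴. Oxalate is a weak-field ligand for a first-row metal, so the complex is high-spin. The t₂g³e_g¹ (high-spin) configuration has an unevenly filled e_g set; the Jahn–Teller theorem predicts a tetragonal distortion (typically axial elongation) to lift the degeneracy.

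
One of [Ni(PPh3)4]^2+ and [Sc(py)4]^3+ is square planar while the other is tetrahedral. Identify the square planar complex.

[Ni(PPh3)4]^2+

For [Ni(PPh3)4]^2+: Summing ligand charges against the +2 overall charge gives an oxidation state of +2 for nickel. Nickel is a group-10 element; Ni(II) is therefore d⁸. Triphenylphosphine is a strong-field ligand (high in the spectrochemical series). A 3d d⁸ ion with strong-field ligands gains enough CFSE to favour square planar over tetrahedral. → square planar.
For [Sc(py)4]^3+: Pyridine is neutral; balancing the +3 overall charge requires Sc(III). Group 3 minus oxidation state 3 gives a d⁰ configuration. A d⁰ ion has no crystal-field stabilisation preference between square planar and tetrahedral, so four ligands adopt the sterically favoured tetrahedral geometry. → tetrahedral.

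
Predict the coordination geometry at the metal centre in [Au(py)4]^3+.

Ligand charges: pyridine is neutral. With an overall charge of +3 the gold centre must be in the +3 oxidation state.
Gold is a group-11 element; Au(III) is therefore d⁸.
With 4 monodentate ligands the coordination number is 4.
A 5d d⁸ ion has a large crystal-field splitting; square planar leaves the high-energy d_{x²−y²} orbital empty and maximises CFSE.

square planar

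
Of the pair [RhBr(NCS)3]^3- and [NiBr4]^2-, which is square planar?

For [RhBr(NCS)3]^3-: Ligand charges: each bromide is −1; each isothiocyanate is −1. With an overall charge of −3 the rhodium centre must be in the +1 oxidation state. Group 9 minus oxidation state 1 gives a d⁸ configuration. A 4d d⁸ ion has a large crystal-field splitting; square planar leaves the high-energy d_{x²−y²} orbital empty and maximises CFSE. → square planar.
For [NiBr4]^2-: Summing ligand charges against the −2 overall charge gives an oxidation state of +2 for nickel. Group 10 minus oxidation state 2 gives a d⁸ configuration. Bromide is a weak-field ligand. With weak-field ligands the CFSE gain from square planar is small, so a 3d d⁸ ion takes the sterically preferred tetrahedral geometry. → tetrahedral.

[RhBr(NCS)3]^3-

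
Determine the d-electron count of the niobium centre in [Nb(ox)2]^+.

d0

Ligand charges: each oxalate is −2. With an overall charge of +1 the niobium centre must be in the +5 oxidation state.
Group 5 minus oxidation state 5 gives a d⁰ configuration.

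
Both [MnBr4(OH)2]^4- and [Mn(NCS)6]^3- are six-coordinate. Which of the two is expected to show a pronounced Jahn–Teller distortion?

[MnBr4(OH)2]^4-: Summing ligand charges against the −4 overall charge gives an oxidation state of +2 for manganese. Group 7 minus oxidation state 2 gives a d⁵ configuration. Bromide and hydroxide are weak-field ligands for a first-row metal, so the complex is high-spin. The d⁵ configuration leaves the e_g set evenly filled (or empty) — no strong Jahn–Teller driving force.
[Mn(NCS)6]^3-: Ligand charges: each isothiocyanate is −1. With an overall charge of −3 the manganese centre must be in the +3 oxidation state. Manganese is a group-7 element; Mn(III) is therefore d⁴. Isothiocyanate is a weak-field ligand for a first-row metal, so the complex is high-spin. The t₂g³e_g¹ (high-spin) configuration has an unevenly filled e_g set; the Jahn–Teller theorem predicts a tetragonal distortion (typically axial elongation) to lift the degeneracy.

[Mn(NCS)6]^3-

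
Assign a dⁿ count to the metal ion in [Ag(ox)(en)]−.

d¹⁰

Ligand charges: each oxalate is −2; ethylenediamine is neutral. With an overall charge of −1 the silver centre must be in the +1 oxidation state.
Ag sits in group 11, so the d-electron count is 11 − 1 = 10.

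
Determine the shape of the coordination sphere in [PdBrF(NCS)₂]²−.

Ligand charges: each bromide is −1; each fluoride is −1; each isothiocyanate is −1. With an overall charge of −2 the palladium centre must be in the +2 oxidation state.
Group 10 minus oxidation state 2 gives a d⁸ configuration.
Coordination number: 4.
A 4d d⁸ ion has a large crystal-field splitting; square planar leaves the high-energy d_{x²−y²} orbital empty and maximises CFSE.

square planar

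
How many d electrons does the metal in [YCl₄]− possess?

Each chloride is −1; balancing the −1 overall charge requires Y(III).
Group 3 minus oxidation state 3 gives a d⁰ configuration.

d⁰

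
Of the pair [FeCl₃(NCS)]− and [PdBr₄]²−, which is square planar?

[PdBr₄]²−

For [FeCl₃(NCS)]−: Summing ligand charges against the −1 overall charge gives an oxidation state of +3 for iron. Fe sits in group 8, so the d-electron count is 8 − 3 = 5. A high-spin d⁵ ion has zero CFSE in either geometry, so four ligands adopt the sterically favoured tetrahedral geometry. → tetrahedral.
For [PdBr₄]²−: Ligand charges: each bromide is −1. With an overall charge of −2 the palladium centre must be in the +2 oxidation state. Group 10 minus oxidation state 2 gives a d⁸ configuration. A 4d d⁸ ion has a large crystal-field splitting; square planar leaves the high-energy d_{x²−y²} orbital empty and maximises CFSE. → square planar.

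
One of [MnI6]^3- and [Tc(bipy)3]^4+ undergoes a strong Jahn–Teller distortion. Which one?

[MnI6]^3-

[MnI6]^3-: Each iodide is −1; balancing the −3 overall charge requires Mn(III). Manganese is a group-7 element; Mn(III) is therefore d⁴. Iodide is a weak-field ligand for a first-row metal, so the complex is high-spin. The t₂g³e_g¹ (high-spin) configuration has an unevenly filled e_g set; the Jahn–Teller theorem predicts a tetragonal distortion (typically axial elongation) to lift the degeneracy.
[Tc(bipy)3]^4+: Summing ligand charges against the +4 overall charge gives an oxidation state of +4 for technetium. Technetium is a group-7 element; Tc(IV) is therefore d³. The d³ configuration leaves the e_g set evenly filled (or empty) — no strong Jahn–Teller driving force.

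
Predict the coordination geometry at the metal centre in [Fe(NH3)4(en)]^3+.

octahedral

Ammonia is neutral; ethylenediamine is neutral; balancing the +3 overall charge requires Fe(III).
Iron is a group-8 element; Fe(III) is therefore d⁵.
Counting donor atoms: 4×ammonia (monodentate) → 4 donors; 1×ethylenediamine (bidentate) → 2 donors. Coordination number = 6.
Six donors around a single metal centre give an octahedral coordination sphere.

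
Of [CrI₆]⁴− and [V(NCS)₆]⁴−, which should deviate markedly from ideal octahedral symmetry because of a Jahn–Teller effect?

[CrI₆]⁴−

[CrI₆]⁴−: Summing ligand charges against the −4 overall charge gives an oxidation state of +2 for chromium. Group 6 minus oxidation state 2 gives a d⁴ configuration. Iodide is a weak-field ligand for a first-row metal, so the complex is high-spin. The t₂g³e_g¹ (high-spin) configuration has an unevenly filled e_g set; the Jahn–Teller theorem predicts a tetragonal distortion (typically axial elongation) to lift the degeneracy.
[V(NCS)₆]⁴−: Summing ligand charges against the −4 overall charge gives an oxidation state of +2 for vanadium. V sits in group 5, so the d-electron count is 5 − 2 = 3. The d³ configuration leaves the e_g set evenly filled (or empty) — no strong Jahn–Teller driving force.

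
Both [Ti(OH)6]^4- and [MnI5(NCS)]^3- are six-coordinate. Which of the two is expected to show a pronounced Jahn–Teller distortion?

[MnI5(NCS)]^3-

[Ti(OH)6]^4-: Summing ligand charges against the −4 overall charge gives an oxidation state of +2 for titanium. Group 4 minus oxidation state 2 gives a d² configuration. The d² configuration leaves the e_g set evenly filled (or empty) — no strong Jahn–Teller driving force.
[MnI5(NCS)]^3-: Summing ligand charges against the −3 overall charge gives an oxidation state of +3 for manganese. Group 7 minus oxidation state 3 gives a d⁴ configuration. Iodide and isothiocyanate are weak-field ligands for a first-row metal, so the complex is high-spin. The t₂g³e_g¹ (high-spin) configuration has an unevenly filled e_g set; the Jahn–Teller theorem predicts a tetragonal distortion (typically axial elongation) to lift the degeneracy.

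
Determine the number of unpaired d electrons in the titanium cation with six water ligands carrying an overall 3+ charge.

1

Ligand charges: water is neutral. With an overall charge of +3 the titanium centre must be in the +3 oxidation state.
Group 4 minus oxidation state 3 gives a d¹ configuration.
In an octahedral field the d¹ configuration is t₂g¹e_g⁰ (only one arrangement possible), giving 1 unpaired electron.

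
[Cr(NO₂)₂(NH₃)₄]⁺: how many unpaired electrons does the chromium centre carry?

3

Each nitro (N-bound nitrite) is −1; ammonia is neutral; balancing the +1 overall charge requires Cr(III).
Group 6 minus oxidation state 3 gives a d³ configuration.
In an octahedral field the d³ configuration is t₂g³e_g⁰ (only one arrangement possible), giving 3 unpaired electrons.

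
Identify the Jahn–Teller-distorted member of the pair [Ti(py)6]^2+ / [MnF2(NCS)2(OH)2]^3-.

[Ti(py)6]^2+: Ligand charges: pyridine is neutral. With an overall charge of +2 the titanium centre must be in the +2 oxidation state. Titanium is a group-4 element; Ti(II) is therefore d². The d² configuration leaves the e_g set evenly filled (or empty) — no strong Jahn–Teller driving force.
[MnF2(NCS)2(OH)2]^3-: Each fluoride is −1; each isothiocyanate is −1; each hydroxide is −1; balancing the −3 overall charge requires Mn(III). Manganese is a group-7 element; Mn(III) is therefore d⁴. Fluoride, hydroxide, and isothiocyanate are weak-field ligands for a first-row metal, so the complex is high-spin. The t₂g³e_g¹ (high-spin) configuration has an unevenly filled e_g set; the Jahn–Teller theorem predicts a tetragonal distortion (typically axial elongation) to lift the degeneracy.

[MnF2(NCS)2(OH)2]^3-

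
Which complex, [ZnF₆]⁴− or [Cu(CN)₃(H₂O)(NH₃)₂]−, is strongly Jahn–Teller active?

[Cu(CN)₃(H₂O)(NH₃)₂]−

[ZnF₆]⁴−: Each fluoride is −1; balancing the −4 overall charge requires Zn(II). Zn sits in group 12, so the d-electron count is 12 − 2 = 10. The d¹⁰ configuration leaves the e_g set evenly filled (or empty) — no strong Jahn–Teller driving force.
[Cu(CN)₃(H₂O)(NH₃)₂]−: Ligand charges: each cyanide is −1; water is neutral; ammonia is neutral. With an overall charge of −1 the copper centre must be in the +2 oxidation state. Group 11 minus oxidation state 2 gives a d⁹ configuration. The t₂g⁶e_g³ configuration has an unevenly filled e_g set; the Jahn–Teller theorem predicts a tetragonal distortion (typically axial elongation) to lift the degeneracy.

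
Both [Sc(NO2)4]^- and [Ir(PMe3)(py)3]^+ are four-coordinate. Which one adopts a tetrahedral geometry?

[Sc(NO2)4]^-

For [Sc(NO2)4]^-: Summing ligand charges against the −1 overall charge gives an oxidation state of +3 for scandium. Scandium is a group-3 element; Sc(III) is therefore d⁰. A d⁰ ion has no crystal-field stabilisation preference between square planar and tetrahedral, so four ligands adopt the sterically favoured tetrahedral geometry. → tetrahedral.
For [Ir(PMe3)(py)3]^+: Ligand charges: trimethylphosphine is neutral; pyridine is neutral. With an overall charge of +1 the iridium centre must be in the +1 oxidation state. Iridium is a group-9 element; Ir(I) is therefore d⁸. A 5d d⁸ ion has a large crystal-field splitting; square planar leaves the high-energy d_{x²−y²} orbital empty and maximises CFSE. → square planar.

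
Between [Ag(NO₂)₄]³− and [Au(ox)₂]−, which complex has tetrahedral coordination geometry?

For [Ag(NO₂)₄]³−: Each nitro (N-bound nitrite) is −1; balancing the −3 overall charge requires Ag(I). Silver is a group-11 element; Ag(I) is therefore d¹⁰. A d¹⁰ ion has no crystal-field stabilisation preference between square planar and tetrahedral, so four ligands adopt the sterically favoured tetrahedral geometry. → tetrahedral.
For [Au(ox)₂]−: Each oxalate is −2; balancing the −1 overall charge requires Au(III). Group 11 minus oxidation state 3 gives a d⁸ configuration. A 5d d⁸ ion has a large crystal-field splitting; square planar leaves the high-energy d_{x²−y²} orbital empty and maximises CFSE. → square planar.

[Ag(NO₂)₄]³−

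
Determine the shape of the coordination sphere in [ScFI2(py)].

tetrahedral

Ligand charges: each fluoride is −1; each iodide is −1; pyridine is neutral. With an overall charge of 0 the scandium centre must be in the +3 oxidation state.
Sc sits in group 3, so the d-electron count is 3 − 3 = 0.
With 4 monodentate ligands the coordination number is 4.
A d⁰ ion has no crystal-field stabilisation preference between square planar and tetrahedral, so four ligands adopt the sterically favoured tetrahedral geometry.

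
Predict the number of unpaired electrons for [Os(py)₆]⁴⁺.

2 unpaired electrons

Ligand charges: pyridine is neutral. With an overall charge of +4 the osmium centre must be in the +4 oxidation state.
Os sits in group 8, so the d-electron count is 8 − 4 = 4.
The spin state decides the count: a 5d ion has a large Δₒ and is invariably low-spin.
An octahedral low-spin d⁴ ion is t₂g⁴e_g⁰, giving 2 unpaired electrons.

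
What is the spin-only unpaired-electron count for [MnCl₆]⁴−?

Each chloride is −1; balancing the −4 overall charge requires Mn(II).
Mn sits in group 7, so the d-electron count is 7 − 2 = 5.
The spin state decides the count: Chloride is a weak-field ligand for a first-row metal, so the complex is high-spin.
An octahedral high-spin d⁵ ion is t₂g³e_g², giving 5 unpaired electrons.

5 unpaired electrons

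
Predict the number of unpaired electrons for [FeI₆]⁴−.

4 unpaired electrons

Each iodide is −1; balancing the −4 overall charge requires Fe(II).
Fe sits in group 8, so the d-electron count is 8 − 2 = 6.
The spin state decides the count: Iodide is a weak-field ligand for a first-row metal, so the complex is high-spin.
An octahedral high-spin d⁶ ion is t₂g⁴e_g², giving 4 unpaired electrons.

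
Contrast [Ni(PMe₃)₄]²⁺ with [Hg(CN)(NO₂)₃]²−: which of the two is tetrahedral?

For [Ni(PMe₃)₄]²⁺: Trimethylphosphine is neutral; balancing the +2 overall charge requires Ni(II). Nickel is a group-10 element; Ni(II) is therefore d⁸. Trimethylphosphine is a strong-field ligand (high in the spectrochemical series). A 3d d⁸ ion with strong-field ligands gains enough CFSE to favour square planar over tetrahedral. → square planar.
For [Hg(CN)(NO₂)₃]²−: Summing ligand charges against the −2 overall charge gives an oxidation state of +2 for mercury. Mercury is a group-12 element; Hg(II) is therefore d¹⁰. A d¹⁰ ion has no crystal-field stabilisation preference between square planar and tetrahedral, so four ligands adopt the sterically favoured tetrahedral geometry. → tetrahedral.

[Hg(CN)(NO₂)₃]²−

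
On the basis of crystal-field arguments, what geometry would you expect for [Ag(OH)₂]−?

Ligand charges: each hydroxide is −1. With an overall charge of −1 the silver centre must be in the +1 oxidation state.
Ag sits in group 11, so the d-electron count is 11 − 1 = 10.
With 2 monodentate ligands the coordination number is 2.
A d¹⁰ ion with only two ligands adopts a linear arrangement (sp hybridisation; no CFSE preference).

linear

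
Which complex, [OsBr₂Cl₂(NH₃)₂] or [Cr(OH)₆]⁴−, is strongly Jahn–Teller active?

[OsBr₂Cl₂(NH₃)₂]: Summing ligand charges against the 0 overall charge gives an oxidation state of +4 for osmium. Osmium is a group-8 element; Os(IV) is therefore d⁴. A 5d ion has a large Δₒ and is invariably low-spin. The d⁴ configuration leaves the e_g set evenly filled (or empty) — no strong Jahn–Teller driving force.
[Cr(OH)₆]⁴−: Summing ligand charges against the −4 overall charge gives an oxidation state of +2 for chromium. Cr sits in group 6, so the d-electron count is 6 − 2 = 4. Hydroxide is a weak-field ligand for a first-row metal, so the complex is high-spin. The t₂g³e_g¹ (high-spin) configuration has an unevenly filled e_g set; the Jahn–Teller theorem predicts a tetragonal distortion (typically axial elongation) to lift the degeneracy.

[Cr(OH)₆]⁴−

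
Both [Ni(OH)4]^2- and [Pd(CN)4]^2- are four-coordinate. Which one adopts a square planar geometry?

[Pd(CN)4]^2-

For [Ni(OH)4]^2-: Each hydroxide is −1; balancing the −2 overall charge requires Ni(II). Nickel is a group-10 element; Ni(II) is therefore d⁸. Hydroxide is a weak-field ligand. With weak-field ligands the CFSE gain from square planar is small, so a 3d d⁸ ion takes the sterically preferred tetrahedral geometry. → tetrahedral.
For [Pd(CN)4]^2-: Summing ligand charges against the −2 overall charge gives an oxidation state of +2 for palladium. Palladium is a group-10 element; Pd(II) is therefore d⁸. A 4d d⁸ ion has a large crystal-field splitting; square planar leaves the high-energy d_{x²−y²} orbital empty and maximises CFSE. → square planar.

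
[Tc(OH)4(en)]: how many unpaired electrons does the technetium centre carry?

3

Ligand charges: each hydroxide is −1; ethylenediamine is neutral. With an overall charge of 0 the technetium centre must be in the +4 oxidation state.
Tc sits in group 7, so the d-electron count is 7 − 4 = 3.
Counting donor atoms: 4×hydroxide (monodentate) → 4 donors; 1×ethylenediamine (bidentate) → 2 donors. Coordination number = 6.
In an octahedral field the d³ configuration is t₂g³e_g⁰ (only one arrangement possible), giving 3 unpaired electrons.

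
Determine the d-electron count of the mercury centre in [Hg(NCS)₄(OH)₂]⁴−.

Summing ligand charges against the −4 overall charge gives an oxidation state of +2 for mercury.
Mercury is a group-12 element; Hg(II) is therefore d¹⁰.

d¹⁰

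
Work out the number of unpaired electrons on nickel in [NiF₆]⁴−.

Ligand charges: each fluoride is −1. With an overall charge of −4 the nickel centre must be in the +2 oxidation state.
Group 10 minus oxidation state 2 gives a d⁸ configuration.
In an octahedral field the d⁸ configuration is t₂g⁶e_g² (only one arrangement possible), giving 2 unpaired electrons.

2 unpaired electrons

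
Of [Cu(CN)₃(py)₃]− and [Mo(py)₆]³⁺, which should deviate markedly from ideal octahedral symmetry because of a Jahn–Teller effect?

[Cu(CN)₃(py)₃]−: Summing ligand charges against the −1 overall charge gives an oxidation state of +2 for copper. Cu sits in group 11, so the d-electron count is 11 − 2 = 9. The t₂g⁶e_g³ configuration has an unevenly filled e_g set; the Jahn–Teller theorem predicts a tetragonal distortion (typically axial elongation) to lift the degeneracy.
[Mo(py)₆]³⁺: Pyridine is neutral; balancing the +3 overall charge requires Mo(III). Mo sits in group 6, so the d-electron count is 6 − 3 = 3. The d³ configuration leaves the e_g set evenly filled (or empty) — no strong Jahn–Teller driving force.

[Cu(CN)₃(py)₃]−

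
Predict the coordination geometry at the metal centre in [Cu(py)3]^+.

Summing ligand charges against the +1 overall charge gives an oxidation state of +1 for copper.
Cu sits in group 11, so the d-electron count is 11 − 1 = 10.
With 3 monodentate ligands the coordination number is 3.
Three ligands around a d¹⁰ centre minimise repulsion in a trigonal-planar arrangement.

trigonal planar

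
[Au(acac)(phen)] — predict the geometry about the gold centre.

Summing ligand charges against the 0 overall charge gives an oxidation state of +1 for gold.
Au sits in group 11, so the d-electron count is 11 − 1 = 10.
Counting donor atoms: 1×acetylacetonate (bidentate) → 2 donors; 1×1,10-phenanthroline (bidentate) → 2 donors. Coordination number = 4.
A d¹⁰ ion has no crystal-field stabilisation preference between square planar and tetrahedral, so four ligands adopt the sterically favoured tetrahedral geometry.

tetrahedral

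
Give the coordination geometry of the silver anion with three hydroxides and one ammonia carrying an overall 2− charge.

Ligand charges: each hydroxide is −1; ammonia is neutral. With an overall charge of −2 the silver centre must be in the +1 oxidation state.
Silver is a group-11 element; Ag(I) is therefore d¹⁰.
Coordination number: 4.
A d¹⁰ ion has no crystal-field stabilisation preference between square planar and tetrahedral, so four ligands adopt the sterically favoured tetrahedral geometry.

tetrahedral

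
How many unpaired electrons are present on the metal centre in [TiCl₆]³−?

1 unpaired electron

Ligand charges: each chloride is −1. With an overall charge of −3 the titanium centre must be in the +3 oxidation state.
Ti sits in group 4, so the d-electron count is 4 − 3 = 1.
In an octahedral field the d¹ configuration is t₂g¹e_g⁰ (only one arrangement possible), giving 1 unpaired electron.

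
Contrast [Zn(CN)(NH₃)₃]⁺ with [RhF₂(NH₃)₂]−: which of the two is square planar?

[RhF₂(NH₃)₂]−

For [Zn(CN)(NH₃)₃]⁺: Each cyanide is −1; ammonia is neutral; balancing the +1 overall charge requires Zn(II). Group 12 minus oxidation state 2 gives a d¹⁰ configuration. A d¹⁰ ion has no crystal-field stabilisation preference between square planar and tetrahedral, so four ligands adopt the sterically favoured tetrahedral geometry. → tetrahedral.
For [RhF₂(NH₃)₂]−: Summing ligand charges against the −1 overall charge gives an oxidation state of +1 for rhodium. Rh sits in group 9, so the d-electron count is 9 − 1 = 8. A 4d d⁸ ion has a large crystal-field splitting; square planar leaves the high-energy d_{x²−y²} orbital empty and maximises CFSE. → square planar.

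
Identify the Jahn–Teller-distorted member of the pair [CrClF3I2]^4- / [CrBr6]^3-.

[CrClF3I2]^4-

[CrClF3I2]^4-: Ligand charges: each chloride is −1; each fluoride is −1; each iodide is −1. With an overall charge of −4 the chromium centre must be in the +2 oxidation state. Group 6 minus oxidation state 2 gives a d⁴ configuration. Chloride, fluoride, and iodide are weak-field ligands for a first-row metal, so the complex is high-spin. The t₂g³e_g¹ (high-spin) configuration has an unevenly filled e_g set; the Jahn–Teller theorem predicts a tetragonal distortion (typically axial elongation) to lift the degeneracy.
[CrBr6]^3-: Summing ligand charges against the −3 overall charge gives an oxidation state of +3 for chromium. Group 6 minus oxidation state 3 gives a d³ configuration. The d³ configuration leaves the e_g set evenly filled (or empty) — no strong Jahn–Teller driving force.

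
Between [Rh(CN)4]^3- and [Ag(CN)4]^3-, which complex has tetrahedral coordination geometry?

[Ag(CN)4]^3-

For [Rh(CN)4]^3-: Ligand charges: each cyanide is −1. With an overall charge of −3 the rhodium centre must be in the +1 oxidation state. Rhodium is a group-9 element; Rh(I) is therefore d⁸. A 4d d⁸ ion has a large crystal-field splitting; square planar leaves the high-energy d_{x²−y²} orbital empty and maximises CFSE. → square planar.
For [Ag(CN)4]^3-: Summing ligand charges against the −3 overall charge gives an oxidation state of +1 for silver. Ag sits in group 11, so the d-electron count is 11 − 1 = 10. A d¹⁰ ion has no crystal-field stabilisation preference between square planar and tetrahedral, so four ligands adopt the sterically favoured tetrahedral geometry. → tetrahedral.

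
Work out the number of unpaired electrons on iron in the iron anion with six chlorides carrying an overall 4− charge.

Each chloride is −1; balancing the −4 overall charge requires Fe(II).
Iron is a group-8 element; Fe(II) is therefore d⁶.
The spin state decides the count: Chloride is a weak-field ligand for a first-row metal, so the complex is high-spin.
An octahedral high-spin d⁶ ion is t₂g⁴e_g², giving 4 unpaired electrons.

4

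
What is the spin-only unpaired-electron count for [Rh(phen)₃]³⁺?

Ligand charges: 1,10-phenanthroline is neutral. With an overall charge of +3 the rhodium centre must be in the +3 oxidation state.
Rh sits in group 9, so the d-electron count is 9 − 3 = 6.
Counting donor atoms: 3×1,10-phenanthroline (bidentate) → 6 donors. Coordination number = 6.
The spin state decides the count: a 4d ion has a large Δₒ and is invariably low-spin.
An octahedral low-spin d⁶ ion is t₂g⁶e_g⁰, giving 0 unpaired electrons.

0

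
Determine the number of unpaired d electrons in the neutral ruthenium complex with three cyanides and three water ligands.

1

Summing ligand charges against the 0 overall charge gives an oxidation state of +3 for ruthenium.
Group 8 minus oxidation state 3 gives a d⁵ configuration.
The spin state decides the count: a 4d ion has a large Δₒ and is invariably low-spin.
An octahedral low-spin d⁵ ion is t₂g⁵e_g⁰, giving 1 unpaired electron.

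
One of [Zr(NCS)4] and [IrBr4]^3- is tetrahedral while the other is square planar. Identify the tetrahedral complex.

[Zr(NCS)4]

For [Zr(NCS)4]: Each isothiocyanate is −1; balancing the 0 overall charge requires Zr(IV). Zirconium is a group-4 element; Zr(IV) is therefore d⁰. A d⁰ ion has no crystal-field stabilisation preference between square planar and tetrahedral, so four ligands adopt the sterically favoured tetrahedral geometry. → tetrahedral.
For [IrBr4]^3-: Ligand charges: each bromide is −1. With an overall charge of −3 the iridium centre must be in the +1 oxidation state. Ir sits in group 9, so the d-electron count is 9 − 1 = 8. A 5d d⁸ ion has a large crystal-field splitting; square planar leaves the high-energy d_{x²−y²} orbital empty and maximises CFSE. → square planar.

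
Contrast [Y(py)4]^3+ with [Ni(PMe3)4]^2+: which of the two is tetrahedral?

For [Y(py)4]^3+: Ligand charges: pyridine is neutral. With an overall charge of +3 the yttrium centre must be in the +3 oxidation state. Yttrium is a group-3 element; Y(III) is therefore d⁰. A d⁰ ion has no crystal-field stabilisation preference between square planar and tetrahedral, so four ligands adopt the sterically favoured tetrahedral geometry. → tetrahedral.
For [Ni(PMe3)4]^2+: Summing ligand charges against the +2 overall charge gives an oxidation state of +2 for nickel. Group 10 minus oxidation state 2 gives a d⁸ configuration. Trimethylphosphine is a strong-field ligand (high in the spectrochemical series). A 3d d⁸ ion with strong-field ligands gains enough CFSE to favour square planar over tetrahedral. → square planar.

[Y(py)4]^3+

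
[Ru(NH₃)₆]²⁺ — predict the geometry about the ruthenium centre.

Summing ligand charges against the +2 overall charge gives an oxidation state of +2 for ruthenium.
Group 8 minus oxidation state 2 gives a d⁶ configuration.
With 6 monodentate ligands the coordination number is 6.
Six donors around a single metal centre give an octahedral coordination sphere.

octahedral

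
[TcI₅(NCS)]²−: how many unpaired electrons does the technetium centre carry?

Each iodide is −1; each isothiocyanate is −1; balancing the −2 overall charge requires Tc(IV).
Group 7 minus oxidation state 4 gives a d³ configuration.
In an octahedral field the d³ configuration is t₂g³e_g⁰ (only one arrangement possible), giving 3 unpaired electrons.

3 unpaired electrons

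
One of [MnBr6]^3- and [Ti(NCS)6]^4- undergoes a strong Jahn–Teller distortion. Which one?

[MnBr6]^3-

[MnBr6]^3-: Each bromide is −1; balancing the −3 overall charge requires Mn(III). Mn sits in group 7, so the d-electron count is 7 − 3 = 4. Bromide is a weak-field ligand for a first-row metal, so the complex is high-spin. The t₂g³e_g¹ (high-spin) configuration has an unevenly filled e_g set; the Jahn–Teller theorem predicts a tetragonal distortion (typically axial elongation) to lift the degeneracy.
[Ti(NCS)6]^4-: Summing ligand charges against the −4 overall charge gives an oxidation state of +2 for titanium. Titanium is a group-4 element; Ti(II) is therefore d². The d² configuration leaves the e_g set evenly filled (or empty) — no strong Jahn–Teller driving force.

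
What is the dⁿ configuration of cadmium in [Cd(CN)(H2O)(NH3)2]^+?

d¹⁰

Summing ligand charges against the +1 overall charge gives an oxidation state of +2 for cadmium.
Cadmium is a group-12 element; Cd(II) is therefore d¹⁰.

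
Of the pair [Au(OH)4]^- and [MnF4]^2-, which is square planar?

For [Au(OH)4]^-: Summing ligand charges against the −1 overall charge gives an oxidation state of +3 for gold. Group 11 minus oxidation state 3 gives a d⁸ configuration. A 5d d⁸ ion has a large crystal-field splitting; square planar leaves the high-energy d_{x²−y²} orbital empty and maximises CFSE. → square planar.
For [MnF4]^2-: Summing ligand charges against the −2 overall charge gives an oxidation state of +2 for manganese. Group 7 minus oxidation state 2 gives a d⁵ configuration. A high-spin d⁵ ion has zero CFSE in either geometry, so four ligands adopt the sterically favoured tetrahedral geometry. → tetrahedral.

[Au(OH)4]^-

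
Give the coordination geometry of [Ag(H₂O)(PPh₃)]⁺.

Ligand charges: water is neutral; triphenylphosphine is neutral. With an overall charge of +1 the silver centre must be in the +1 oxidation state.
Ag sits in group 11, so the d-electron count is 11 − 1 = 10.
Coordination number: 2.
A d¹⁰ ion with only two ligands adopts a linear arrangement (sp hybridisation; no CFSE preference).

linear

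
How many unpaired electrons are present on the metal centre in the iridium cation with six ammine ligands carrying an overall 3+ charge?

Ligand charges: ammonia is neutral. With an overall charge of +3 the iridium centre must be in the +3 oxidation state.
Iridium is a group-9 element; Ir(III) is therefore d⁶.
The spin state decides the count: a 5d ion has a large Δₒ and is invariably low-spin.
An octahedral low-spin d⁶ ion is t₂g⁶e_g⁰, giving 0 unpaired electrons.

0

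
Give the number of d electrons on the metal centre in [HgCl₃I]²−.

Summing ligand charges against the −2 overall charge gives an oxidation state of +2 for mercury.
Mercury is a group-12 element; Hg(II) is therefore d¹⁰.

d¹⁰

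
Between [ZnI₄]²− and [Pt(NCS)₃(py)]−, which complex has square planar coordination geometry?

For [ZnI₄]²−: Summing ligand charges against the −2 overall charge gives an oxidation state of +2 for zinc. Zinc is a group-12 element; Zn(II) is therefore d¹⁰. A d¹⁰ ion has no crystal-field stabilisation preference between square planar and tetrahedral, so four ligands adopt the sterically favoured tetrahedral geometry. → tetrahedral.
For [Pt(NCS)₃(py)]−: Each isothiocyanate is −1; pyridine is neutral; balancing the −1 overall charge requires Pt(II). Platinum is a group-10 element; Pt(II) is therefore d⁸. A 5d d⁸ ion has a large crystal-field splitting; square planar leaves the high-energy d_{x²−y²} orbital empty and maximises CFSE. → square planar.

[Pt(NCS)₃(py)]−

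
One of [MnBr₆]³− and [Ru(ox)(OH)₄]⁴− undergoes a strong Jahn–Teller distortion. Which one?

[MnBr₆]³−

[MnBr₆]³−: Each bromide is −1; balancing the −3 overall charge requires Mn(III). Mn sits in group 7, so the d-electron count is 7 − 3 = 4. Bromide is a weak-field ligand for a first-row metal, so the complex is high-spin. The t₂g³e_g¹ (high-spin) configuration has an unevenly filled e_g set; the Jahn–Teller theorem predicts a tetragonal distortion (typically axial elongation) to lift the degeneracy.
[Ru(ox)(OH)₄]⁴−: Ligand charges: each oxalate is −2; each hydroxide is −1. With an overall charge of −4 the ruthenium centre must be in the +2 oxidation state. Ruthenium is a group-8 element; Ru(II) is therefore d⁶. A 4d ion has a large Δₒ and is invariably low-spin. The d⁶ configuration leaves the e_g set evenly filled (or empty) — no strong Jahn–Teller driving force.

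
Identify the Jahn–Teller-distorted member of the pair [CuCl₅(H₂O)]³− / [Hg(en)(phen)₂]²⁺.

[CuCl₅(H₂O)]³−: Summing ligand charges against the −3 overall charge gives an oxidation state of +2 for copper. Group 11 minus oxidation state 2 gives a d⁹ configuration. The t₂g⁶e_g³ configuration has an unevenly filled e_g set; the Jahn–Teller theorem predicts a tetragonal distortion (typically axial elongation) to lift the degeneracy.
[Hg(en)(phen)₂]²⁺: Ethylenediamine is neutral; 1,10-phenanthroline is neutral; balancing the +2 overall charge requires Hg(II). Group 12 minus oxidation state 2 gives a d¹⁰ configuration. The d¹⁰ configuration leaves the e_g set evenly filled (or empty) — no strong Jahn–Teller driving force.

[CuCl₅(H₂O)]³−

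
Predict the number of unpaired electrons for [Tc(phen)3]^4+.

Summing ligand charges against the +4 overall charge gives an oxidation state of +4 for technetium.
Group 7 minus oxidation state 4 gives a d³ configuration.
Counting donor atoms: 3×1,10-phenanthroline (bidentate) → 6 donors. Coordination number = 6.
In an octahedral field the d³ configuration is t₂g³e_g⁰ (only one arrangement possible), giving 3 unpaired electrons.

3 unpaired electrons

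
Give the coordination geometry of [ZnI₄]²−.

Ligand charges: each iodide is −1. With an overall charge of −2 the zinc centre must be in the +2 oxidation state.
Group 12 minus oxidation state 2 gives a d¹⁰ configuration.
Coordination number: 4.
A d¹⁰ ion has no crystal-field stabilisation preference between square planar and tetrahedral, so four ligands adopt the sterically favoured tetrahedral geometry.

tetrahedral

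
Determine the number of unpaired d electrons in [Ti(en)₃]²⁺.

2 unpaired electrons

Ethylenediamine is neutral; balancing the +2 overall charge requires Ti(II).
Ti sits in group 4, so the d-electron count is 4 − 2 = 2.
Counting donor atoms: 3×ethylenediamine (bidentate) → 6 donors. Coordination number = 6.
In an octahedral field the d² configuration is t₂g²e_g⁰ (only one arrangement possible), giving 2 unpaired electrons.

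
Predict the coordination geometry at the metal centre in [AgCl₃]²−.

Summing ligand charges against the −2 overall charge gives an oxidation state of +1 for silver.
Group 11 minus oxidation state 1 gives a d¹⁰ configuration.
With 3 monodentate ligands the coordination number is 3.
Three ligands around a d¹⁰ centre minimise repulsion in a trigonal-planar arrangement.

trigonal planar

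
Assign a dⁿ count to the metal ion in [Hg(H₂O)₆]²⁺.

d¹⁰

Water is neutral; balancing the +2 overall charge requires Hg(II).
Mercury is a group-12 element; Hg(II) is therefore d¹⁰.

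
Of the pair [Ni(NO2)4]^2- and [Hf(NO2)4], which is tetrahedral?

[Hf(NO2)4]

For [Ni(NO2)4]^2-: Each nitro (N-bound nitrite) is −1; balancing the −2 overall charge requires Ni(II). Nickel is a group-10 element; Ni(II) is therefore d⁸. Nitro (N-bound nitrite) is a strong-field ligand (high in the spectrochemical series). A 3d d⁸ ion with strong-field ligands gains enough CFSE to favour square planar over tetrahedral. → square planar.
For [Hf(NO2)4]: Ligand charges: each nitro (N-bound nitrite) is −1. With an overall charge of 0 the hafnium centre must be in the +4 oxidation state. Hafnium is a group-4 element; Hf(IV) is therefore d⁰. A d⁰ ion has no crystal-field stabilisation preference between square planar and tetrahedral, so four ligands adopt the sterically favoured tetrahedral geometry. → tetrahedral.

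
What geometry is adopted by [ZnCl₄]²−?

tetrahedral

Ligand charges: each chloride is −1. With an overall charge of −2 the zinc centre must be in the +2 oxidation state.
Zinc is a group-12 element; Zn(II) is therefore d¹⁰.
With 4 monodentate ligands the coordination number is 4.
A d¹⁰ ion has no crystal-field stabilisation preference between square planar and tetrahedral, so four ligands adopt the sterically favoured tetrahedral geometry.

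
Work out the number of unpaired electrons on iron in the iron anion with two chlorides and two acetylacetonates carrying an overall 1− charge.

Summing ligand charges against the −1 overall charge gives an oxidation state of +3 for iron.
Fe sits in group 8, so the d-electron count is 8 − 3 = 5.
Counting donor atoms: 2×chloride (monodentate) → 2 donors; 2×acetylacetonate (bidentate) → 4 donors. Coordination number = 6.
The spin state decides the count: Acetylacetonate and chloride are weak-field ligands for a first-row metal, so the complex is high-spin.
An octahedral high-spin d⁵ ion is t₂g³e_g², giving 5 unpaired electrons.

5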